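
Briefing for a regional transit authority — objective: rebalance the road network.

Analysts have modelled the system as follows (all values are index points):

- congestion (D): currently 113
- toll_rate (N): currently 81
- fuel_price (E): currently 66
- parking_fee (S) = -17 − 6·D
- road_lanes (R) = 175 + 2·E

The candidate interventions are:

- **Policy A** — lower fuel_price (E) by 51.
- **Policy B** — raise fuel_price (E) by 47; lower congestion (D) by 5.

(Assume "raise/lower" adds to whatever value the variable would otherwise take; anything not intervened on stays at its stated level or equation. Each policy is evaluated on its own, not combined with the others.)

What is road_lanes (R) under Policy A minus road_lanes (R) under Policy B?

Policy A (E − 51):
  E = 66 − 51 = 15
  R = 175 + 2·15 = 205
Policy B (E + 47, D − 5):
  E = 66 + 47 = 113
  R = 175 + 2·113 = 401
R: 205 − 401 = -196

-196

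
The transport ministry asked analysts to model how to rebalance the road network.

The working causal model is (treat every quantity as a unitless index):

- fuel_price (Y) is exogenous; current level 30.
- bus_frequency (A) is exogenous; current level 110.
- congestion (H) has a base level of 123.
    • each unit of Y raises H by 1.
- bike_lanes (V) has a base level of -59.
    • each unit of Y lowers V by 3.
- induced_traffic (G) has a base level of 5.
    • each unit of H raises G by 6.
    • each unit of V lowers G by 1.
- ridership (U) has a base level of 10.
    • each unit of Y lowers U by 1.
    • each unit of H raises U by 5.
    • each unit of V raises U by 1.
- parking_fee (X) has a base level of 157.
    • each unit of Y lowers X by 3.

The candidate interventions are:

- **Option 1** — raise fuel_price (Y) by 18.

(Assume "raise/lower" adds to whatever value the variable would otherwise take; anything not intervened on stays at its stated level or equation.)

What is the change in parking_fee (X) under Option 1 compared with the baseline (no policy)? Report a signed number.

-54

Baseline:
  Y = 30
  X = 157 − 3·30 = 67
Option 1 (Y + 18):
  Y = 30 + 18 = 48
  X = 157 − 3·48 = 13
Change in X: 13 − 67 = -54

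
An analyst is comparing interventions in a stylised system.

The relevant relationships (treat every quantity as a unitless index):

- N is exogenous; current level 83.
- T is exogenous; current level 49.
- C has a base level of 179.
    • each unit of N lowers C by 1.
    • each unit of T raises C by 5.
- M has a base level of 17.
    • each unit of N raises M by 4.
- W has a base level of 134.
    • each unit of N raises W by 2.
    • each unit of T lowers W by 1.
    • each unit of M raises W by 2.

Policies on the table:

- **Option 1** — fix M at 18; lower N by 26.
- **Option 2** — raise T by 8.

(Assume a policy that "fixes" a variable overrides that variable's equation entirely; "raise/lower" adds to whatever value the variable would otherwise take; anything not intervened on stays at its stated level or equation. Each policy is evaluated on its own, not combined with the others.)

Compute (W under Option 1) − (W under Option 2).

Option 1 (M := 18, N − 26):
  N = 83 − 26 = 57
  T = 49
  M = 18
  W = 134 + 2·57 − 49 + 2·18 = 235
Option 2 (T + 8):
  N = 83
  T = 49 + 8 = 57
  M = 17 + 4·83 = 349
  W = 134 + 2·83 − 57 + 2·349 = 941
W: 235 − 941 = -706

-706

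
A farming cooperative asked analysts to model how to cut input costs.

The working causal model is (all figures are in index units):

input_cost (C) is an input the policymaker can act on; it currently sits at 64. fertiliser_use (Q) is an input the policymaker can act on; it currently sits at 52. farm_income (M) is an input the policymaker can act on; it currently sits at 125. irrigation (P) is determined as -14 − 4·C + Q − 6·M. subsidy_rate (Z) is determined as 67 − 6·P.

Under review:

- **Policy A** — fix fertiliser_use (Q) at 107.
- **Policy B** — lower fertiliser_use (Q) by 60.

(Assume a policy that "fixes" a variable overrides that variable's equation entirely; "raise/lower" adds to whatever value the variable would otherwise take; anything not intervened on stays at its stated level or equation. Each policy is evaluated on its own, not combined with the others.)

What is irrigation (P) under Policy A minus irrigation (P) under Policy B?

115

Policy A (Q := 107):
  C = 64
  Q = 107
  M = 125
  P = -14 − 4·64 + 107 − 6·125 = -913
Policy B (Q − 60):
  C = 64
  Q = 52 − 60 = -8
  M = 125
  P = -14 − 4·64 + (-8) − 6·125 = -1028
P: -913 − (-1028) = 115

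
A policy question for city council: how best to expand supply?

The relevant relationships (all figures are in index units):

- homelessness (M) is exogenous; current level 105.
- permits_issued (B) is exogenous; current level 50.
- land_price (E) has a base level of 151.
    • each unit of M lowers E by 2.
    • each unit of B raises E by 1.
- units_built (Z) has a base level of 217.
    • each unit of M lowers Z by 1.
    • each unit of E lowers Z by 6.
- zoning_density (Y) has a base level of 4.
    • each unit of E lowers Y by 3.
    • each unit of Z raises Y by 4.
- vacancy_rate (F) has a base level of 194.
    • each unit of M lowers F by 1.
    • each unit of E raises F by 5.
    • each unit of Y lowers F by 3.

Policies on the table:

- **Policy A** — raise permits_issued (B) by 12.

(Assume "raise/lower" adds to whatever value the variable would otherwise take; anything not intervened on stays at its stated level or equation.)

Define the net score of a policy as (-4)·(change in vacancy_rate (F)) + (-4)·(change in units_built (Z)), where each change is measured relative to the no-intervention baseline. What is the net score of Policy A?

Baseline:
  M = 105
  B = 50
  E = 151 − 2·105 + 50 = -9
  Z = 217 − 105 − 6·(-9) = 166
  Y = 4 − 3·(-9) + 4·166 = 695
  F = 194 − 105 + 5·(-9) − 3·695 = -2041
Policy A (B + 12):
  M = 105
  B = 50 + 12 = 62
  E = 151 − 2·105 + 62 = 3
  Z = 217 − 105 − 6·3 = 94
  Y = 4 − 3·3 + 4·94 = 371
  F = 194 − 105 + 5·3 − 3·371 = -1009
ΔF = -1009 − (-2041) = 1032; ΔZ = 94 − 166 = -72
Score = (-4)·1032 + (-4)·(-72) = -3840

-3840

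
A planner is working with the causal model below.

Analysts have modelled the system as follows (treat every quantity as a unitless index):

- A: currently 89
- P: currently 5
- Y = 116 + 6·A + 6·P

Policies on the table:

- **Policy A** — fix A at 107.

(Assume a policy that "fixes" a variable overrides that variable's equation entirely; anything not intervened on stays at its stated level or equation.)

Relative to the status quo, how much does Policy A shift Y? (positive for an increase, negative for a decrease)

108

Baseline:
  A = 89
  P = 5
  Y = 116 + 6·89 + 6·5 = 680
Policy A (A := 107):
  A = 107
  P = 5
  Y = 116 + 6·107 + 6·5 = 788
Change in Y: 788 − 680 = 108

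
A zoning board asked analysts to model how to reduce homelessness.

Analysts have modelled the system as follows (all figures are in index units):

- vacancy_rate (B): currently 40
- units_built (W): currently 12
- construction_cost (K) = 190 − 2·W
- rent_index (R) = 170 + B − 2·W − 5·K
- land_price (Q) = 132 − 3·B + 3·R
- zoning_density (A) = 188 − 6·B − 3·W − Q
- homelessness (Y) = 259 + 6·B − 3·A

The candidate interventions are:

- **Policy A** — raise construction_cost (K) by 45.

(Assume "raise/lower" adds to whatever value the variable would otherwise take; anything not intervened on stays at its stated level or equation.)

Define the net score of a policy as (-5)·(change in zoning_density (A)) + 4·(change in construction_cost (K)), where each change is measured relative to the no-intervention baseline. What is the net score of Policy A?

-3195

Baseline:
  B = 40
  W = 12
  K = 190 − 2·12 = 166
  R = 170 + 40 − 2·12 − 5·166 = -644
  Q = 132 − 3·40 + 3·(-644) = -1920
  A = 188 − 6·40 − 3·12 − (-1920) = 1832
Policy A (K + 45):
  B = 40
  W = 12
  K = 190 − 2·12 (+45 from intervention) = 211
  R = 170 + 40 − 2·12 − 5·211 = -869
  Q = 132 − 3·40 + 3·(-869) = -2595
  A = 188 − 6·40 − 3·12 − (-2595) = 2507
ΔA = 2507 − 1832 = 675; ΔK = 211 − 166 = 45
Score = (-5)·675 + 4·45 = -3195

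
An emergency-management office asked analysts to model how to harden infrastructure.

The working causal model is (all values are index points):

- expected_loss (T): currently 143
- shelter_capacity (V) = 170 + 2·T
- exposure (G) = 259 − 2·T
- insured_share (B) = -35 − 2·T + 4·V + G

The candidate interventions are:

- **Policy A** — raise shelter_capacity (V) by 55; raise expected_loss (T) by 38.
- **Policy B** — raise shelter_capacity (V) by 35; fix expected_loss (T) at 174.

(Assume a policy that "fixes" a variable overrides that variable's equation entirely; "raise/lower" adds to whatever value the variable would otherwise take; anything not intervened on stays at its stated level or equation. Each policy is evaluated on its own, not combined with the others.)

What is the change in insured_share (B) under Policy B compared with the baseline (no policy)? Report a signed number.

Baseline:
  T = 143
  V = 170 + 2·143 = 456
  G = 259 − 2·143 = -27
  B = -35 − 2·143 + 4·456 + (-27) = 1476
Policy B (V + 35, T := 174):
  T = 174
  V = 170 + 2·174 (+35 from intervention) = 553
  G = 259 − 2·174 = -89
  B = -35 − 2·174 + 4·553 + (-89) = 1740
Change in B: 1740 − 1476 = 264

264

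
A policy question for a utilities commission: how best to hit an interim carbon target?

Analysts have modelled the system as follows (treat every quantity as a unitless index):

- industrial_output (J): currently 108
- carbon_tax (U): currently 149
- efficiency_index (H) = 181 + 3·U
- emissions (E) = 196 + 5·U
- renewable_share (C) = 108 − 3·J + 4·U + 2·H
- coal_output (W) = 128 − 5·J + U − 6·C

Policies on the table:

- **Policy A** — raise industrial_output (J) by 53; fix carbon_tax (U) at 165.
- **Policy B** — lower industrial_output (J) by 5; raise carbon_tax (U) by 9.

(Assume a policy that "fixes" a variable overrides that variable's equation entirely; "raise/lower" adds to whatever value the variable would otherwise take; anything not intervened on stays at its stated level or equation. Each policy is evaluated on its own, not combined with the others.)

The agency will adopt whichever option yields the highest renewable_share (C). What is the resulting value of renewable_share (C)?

Policy A (J + 53, U := 165):
  J = 108 + 53 = 161
  U = 165
  H = 181 + 3·165 = 676
  C = 108 − 3·161 + 4·165 + 2·676 = 1637
Policy B (J − 5, U + 9):
  J = 108 − 5 = 103
  U = 149 + 9 = 158
  H = 181 + 3·158 = 655
  C = 108 − 3·103 + 4·158 + 2·655 = 1741
Comparing — Policy A: C=1637, Policy B: C=1741. Highest is 1741 (Policy B).

1741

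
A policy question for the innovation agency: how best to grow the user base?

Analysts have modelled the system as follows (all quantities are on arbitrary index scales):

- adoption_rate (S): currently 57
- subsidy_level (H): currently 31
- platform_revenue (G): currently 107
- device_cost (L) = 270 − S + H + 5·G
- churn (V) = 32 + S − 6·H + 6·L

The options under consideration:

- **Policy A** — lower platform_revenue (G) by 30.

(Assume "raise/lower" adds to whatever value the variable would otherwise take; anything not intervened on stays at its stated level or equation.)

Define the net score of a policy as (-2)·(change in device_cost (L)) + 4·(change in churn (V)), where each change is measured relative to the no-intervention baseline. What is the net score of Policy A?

Baseline:
  S = 57
  H = 31
  G = 107
  L = 270 − 57 + 31 + 5·107 = 779
  V = 32 + 57 − 6·31 + 6·779 = 4577
Policy A (G − 30):
  S = 57
  H = 31
  G = 107 − 30 = 77
  L = 270 − 57 + 31 + 5·77 = 629
  V = 32 + 57 − 6·31 + 6·629 = 3677
ΔL = 629 − 779 = -150; ΔV = 3677 − 4577 = -900
Score = (-2)·(-150) + 4·(-900) = -3300

-3300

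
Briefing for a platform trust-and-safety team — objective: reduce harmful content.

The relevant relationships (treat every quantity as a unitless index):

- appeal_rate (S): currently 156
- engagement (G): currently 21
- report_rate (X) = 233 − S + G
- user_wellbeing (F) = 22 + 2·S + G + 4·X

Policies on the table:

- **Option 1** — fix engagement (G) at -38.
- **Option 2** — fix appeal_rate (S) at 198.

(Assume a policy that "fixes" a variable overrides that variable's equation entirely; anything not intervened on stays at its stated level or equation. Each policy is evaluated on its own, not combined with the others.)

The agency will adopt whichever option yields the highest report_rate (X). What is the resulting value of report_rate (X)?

Option 1 (G := -38):
  S = 156
  G = -38
  X = 233 − 156 + (-38) = 39
Option 2 (S := 198):
  S = 198
  G = 21
  X = 233 − 198 + 21 = 56
Comparing — Option 1: X=39, Option 2: X=56. Highest is 56 (Option 2).

56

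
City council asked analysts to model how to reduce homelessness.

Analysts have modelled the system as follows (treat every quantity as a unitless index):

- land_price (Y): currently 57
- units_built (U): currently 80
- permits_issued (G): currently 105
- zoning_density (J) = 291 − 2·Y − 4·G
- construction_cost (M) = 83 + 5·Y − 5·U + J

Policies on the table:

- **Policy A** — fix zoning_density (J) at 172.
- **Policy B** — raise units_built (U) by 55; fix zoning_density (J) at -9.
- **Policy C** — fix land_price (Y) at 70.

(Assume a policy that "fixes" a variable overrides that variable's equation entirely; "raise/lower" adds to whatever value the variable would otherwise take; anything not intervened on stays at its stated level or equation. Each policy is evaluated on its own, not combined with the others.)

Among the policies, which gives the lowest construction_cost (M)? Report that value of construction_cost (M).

-316

Policy A (J := 172):
  Y = 57
  U = 80
  G = 105
  J = 172
  M = 83 + 5·57 − 5·80 + 172 = 140
Policy B (U + 55, J := -9):
  Y = 57
  U = 80 + 55 = 135
  G = 105
  J = -9
  M = 83 + 5·57 − 5·135 + (-9) = -316
Policy C (Y := 70):
  Y = 70
  U = 80
  G = 105
  J = 291 − 2·70 − 4·105 = -269
  M = 83 + 5·70 − 5·80 + (-269) = -236
Comparing — Policy A: M=140, Policy B: M=-316, Policy C: M=-236. Lowest is -316 (Policy B).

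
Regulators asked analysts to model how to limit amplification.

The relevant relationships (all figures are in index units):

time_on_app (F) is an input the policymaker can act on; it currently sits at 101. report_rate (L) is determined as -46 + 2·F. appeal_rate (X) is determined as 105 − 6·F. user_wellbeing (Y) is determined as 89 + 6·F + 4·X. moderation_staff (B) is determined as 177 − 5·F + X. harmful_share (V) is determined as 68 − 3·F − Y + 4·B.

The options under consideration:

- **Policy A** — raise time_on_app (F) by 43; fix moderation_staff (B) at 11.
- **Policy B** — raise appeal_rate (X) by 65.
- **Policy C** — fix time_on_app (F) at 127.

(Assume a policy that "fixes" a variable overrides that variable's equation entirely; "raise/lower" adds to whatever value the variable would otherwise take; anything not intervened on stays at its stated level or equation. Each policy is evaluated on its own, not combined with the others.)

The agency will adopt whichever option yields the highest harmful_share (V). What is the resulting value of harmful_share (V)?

1763

Policy A (F + 43, B := 11):
  F = 101 + 43 = 144
  X = 105 − 6·144 = -759
  Y = 89 + 6·144 + 4·(-759) = -2083
  B = 11
  V = 68 − 3·144 − (-2083) + 4·11 = 1763
Policy B (X + 65):
  F = 101
  X = 105 − 6·101 (+65 from intervention) = -436
  Y = 89 + 6·101 + 4·(-436) = -1049
  B = 177 − 5·101 + (-436) = -764
  V = 68 − 3·101 − (-1049) + 4·(-764) = -2242
Policy C (F := 127):
  F = 127
  X = 105 − 6·127 = -657
  Y = 89 + 6·127 + 4·(-657) = -1777
  B = 177 − 5·127 + (-657) = -1115
  V = 68 − 3·127 − (-1777) + 4·(-1115) = -2996
Comparing — Policy A: V=1763, Policy B: V=-2242, Policy C: V=-2996. Highest is 1763 (Policy A).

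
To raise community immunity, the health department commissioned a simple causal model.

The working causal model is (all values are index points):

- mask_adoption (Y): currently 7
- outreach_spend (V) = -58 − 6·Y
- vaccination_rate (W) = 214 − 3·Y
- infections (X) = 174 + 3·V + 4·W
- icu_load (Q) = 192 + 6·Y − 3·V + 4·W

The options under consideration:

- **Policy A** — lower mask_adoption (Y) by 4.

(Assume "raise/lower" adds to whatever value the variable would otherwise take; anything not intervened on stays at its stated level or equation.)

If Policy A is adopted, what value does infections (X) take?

766

Policy A (Y − 4):
  Y = 7 − 4 = 3
  V = -58 − 6·3 = -76
  W = 214 − 3·3 = 205
  X = 174 + 3·(-76) + 4·205 = 766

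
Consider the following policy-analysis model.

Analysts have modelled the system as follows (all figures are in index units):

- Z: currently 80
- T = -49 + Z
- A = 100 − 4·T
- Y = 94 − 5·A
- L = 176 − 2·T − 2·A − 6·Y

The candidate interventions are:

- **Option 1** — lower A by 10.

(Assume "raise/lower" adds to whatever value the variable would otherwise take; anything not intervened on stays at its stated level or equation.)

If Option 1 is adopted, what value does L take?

Option 1 (A − 10):
  Z = 80
  T = -49 + 80 = 31
  A = 100 − 4·31 (−10 from intervention) = -34
  Y = 94 − 5·(-34) = 264
  L = 176 − 2·31 − 2·(-34) − 6·264 = -1402

-1402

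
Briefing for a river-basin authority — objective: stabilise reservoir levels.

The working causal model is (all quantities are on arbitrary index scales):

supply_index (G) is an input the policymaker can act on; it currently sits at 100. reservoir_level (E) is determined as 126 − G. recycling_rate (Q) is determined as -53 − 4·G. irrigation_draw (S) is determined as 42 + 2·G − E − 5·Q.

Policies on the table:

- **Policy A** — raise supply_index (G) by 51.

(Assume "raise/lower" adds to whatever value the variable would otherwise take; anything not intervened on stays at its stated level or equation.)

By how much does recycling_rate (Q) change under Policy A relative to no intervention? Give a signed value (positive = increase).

-204

Baseline:
  G = 100
  Q = -53 − 4·100 = -453
Policy A (G + 51):
  G = 100 + 51 = 151
  Q = -53 − 4·151 = -657
Change in Q: -657 − (-453) = -204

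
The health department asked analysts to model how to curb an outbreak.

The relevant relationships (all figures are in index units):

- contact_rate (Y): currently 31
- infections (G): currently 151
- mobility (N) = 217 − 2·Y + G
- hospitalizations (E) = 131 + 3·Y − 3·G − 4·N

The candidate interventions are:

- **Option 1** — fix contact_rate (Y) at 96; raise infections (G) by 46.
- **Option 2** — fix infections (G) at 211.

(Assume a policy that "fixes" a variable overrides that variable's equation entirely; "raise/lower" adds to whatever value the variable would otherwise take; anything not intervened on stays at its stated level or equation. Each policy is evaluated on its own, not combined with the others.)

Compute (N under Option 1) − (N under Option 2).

Option 1 (Y := 96, G + 46):
  Y = 96
  G = 151 + 46 = 197
  N = 217 − 2·96 + 197 = 222
Option 2 (G := 211):
  Y = 31
  G = 211
  N = 217 − 2·31 + 211 = 366
N: 222 − 366 = -144

-144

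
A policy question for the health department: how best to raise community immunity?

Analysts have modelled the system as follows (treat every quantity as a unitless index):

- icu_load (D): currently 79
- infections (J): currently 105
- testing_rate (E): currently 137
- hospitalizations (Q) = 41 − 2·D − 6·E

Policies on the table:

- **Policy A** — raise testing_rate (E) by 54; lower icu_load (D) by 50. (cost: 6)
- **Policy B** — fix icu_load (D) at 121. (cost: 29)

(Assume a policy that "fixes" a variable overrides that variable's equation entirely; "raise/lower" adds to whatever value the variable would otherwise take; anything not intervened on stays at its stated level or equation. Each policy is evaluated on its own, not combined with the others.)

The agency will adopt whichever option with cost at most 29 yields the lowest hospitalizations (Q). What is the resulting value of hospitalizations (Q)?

-1163

Policy A (E + 54, D − 50):
  D = 79 − 50 = 29
  E = 137 + 54 = 191
  Q = 41 − 2·29 − 6·191 = -1163
Policy B (D := 121):
  D = 121
  E = 137
  Q = 41 − 2·121 − 6·137 = -1023
Comparing — Policy A: Q=-1163, Policy B: Q=-1023. Lowest is -1163 (Policy A).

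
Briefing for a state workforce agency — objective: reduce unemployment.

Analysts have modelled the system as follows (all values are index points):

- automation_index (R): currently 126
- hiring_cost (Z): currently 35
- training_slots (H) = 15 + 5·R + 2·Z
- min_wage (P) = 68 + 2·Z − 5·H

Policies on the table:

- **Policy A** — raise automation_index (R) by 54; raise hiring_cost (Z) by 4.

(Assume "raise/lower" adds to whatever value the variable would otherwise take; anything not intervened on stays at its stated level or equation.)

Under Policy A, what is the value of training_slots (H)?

993

Policy A (R + 54, Z + 4):
  R = 126 + 54 = 180
  Z = 35 + 4 = 39
  H = 15 + 5·180 + 2·39 = 993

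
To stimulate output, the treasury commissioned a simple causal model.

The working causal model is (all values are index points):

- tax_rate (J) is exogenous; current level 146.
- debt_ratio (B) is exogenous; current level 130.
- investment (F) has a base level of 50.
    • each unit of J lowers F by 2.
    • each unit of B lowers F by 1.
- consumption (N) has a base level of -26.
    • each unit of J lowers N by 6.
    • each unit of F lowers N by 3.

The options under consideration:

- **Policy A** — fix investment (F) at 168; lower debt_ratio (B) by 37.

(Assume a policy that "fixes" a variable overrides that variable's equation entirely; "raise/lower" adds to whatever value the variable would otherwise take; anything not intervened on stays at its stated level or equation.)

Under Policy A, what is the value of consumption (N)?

-1406

Policy A (F := 168, B − 37):
  J = 146
  B = 130 − 37 = 93
  F = 168
  N = -26 − 6·146 − 3·168 = -1406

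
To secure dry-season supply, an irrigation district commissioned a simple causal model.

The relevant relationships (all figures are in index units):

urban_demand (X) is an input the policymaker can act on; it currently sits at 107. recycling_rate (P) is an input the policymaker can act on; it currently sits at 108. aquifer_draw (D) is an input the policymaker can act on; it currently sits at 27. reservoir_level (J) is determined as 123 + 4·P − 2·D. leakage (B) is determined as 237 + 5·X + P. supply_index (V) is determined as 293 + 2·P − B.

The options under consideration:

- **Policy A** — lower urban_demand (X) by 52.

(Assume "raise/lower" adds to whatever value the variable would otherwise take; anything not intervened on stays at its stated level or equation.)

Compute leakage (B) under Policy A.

Policy A (X − 52):
  X = 107 − 52 = 55
  P = 108
  B = 237 + 5·55 + 108 = 620

620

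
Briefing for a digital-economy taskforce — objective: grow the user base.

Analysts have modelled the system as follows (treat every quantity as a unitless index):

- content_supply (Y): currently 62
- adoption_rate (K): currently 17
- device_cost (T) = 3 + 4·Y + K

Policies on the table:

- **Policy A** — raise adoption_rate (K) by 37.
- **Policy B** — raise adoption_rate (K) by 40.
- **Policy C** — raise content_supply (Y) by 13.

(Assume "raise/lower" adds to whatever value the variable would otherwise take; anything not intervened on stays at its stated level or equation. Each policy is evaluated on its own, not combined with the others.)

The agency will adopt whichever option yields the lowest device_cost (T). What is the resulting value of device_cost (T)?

305

Policy A (K + 37):
  Y = 62
  K = 17 + 37 = 54
  T = 3 + 4·62 + 54 = 305
Policy B (K + 40):
  Y = 62
  K = 17 + 40 = 57
  T = 3 + 4·62 + 57 = 308
Policy C (Y + 13):
  Y = 62 + 13 = 75
  K = 17
  T = 3 + 4·75 + 17 = 320
Comparing — Policy A: T=305, Policy B: T=308, Policy C: T=320. Lowest is 305 (Policy A).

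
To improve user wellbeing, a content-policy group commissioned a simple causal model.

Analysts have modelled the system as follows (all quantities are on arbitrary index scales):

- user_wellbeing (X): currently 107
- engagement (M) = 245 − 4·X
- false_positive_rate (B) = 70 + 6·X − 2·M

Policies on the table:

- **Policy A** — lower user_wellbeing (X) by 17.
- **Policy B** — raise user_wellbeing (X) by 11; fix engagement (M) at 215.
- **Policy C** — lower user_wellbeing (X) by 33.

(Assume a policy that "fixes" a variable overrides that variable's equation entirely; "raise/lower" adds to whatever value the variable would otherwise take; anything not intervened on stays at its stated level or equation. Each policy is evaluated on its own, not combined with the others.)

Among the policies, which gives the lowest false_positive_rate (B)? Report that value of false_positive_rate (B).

Policy A (X − 17):
  X = 107 − 17 = 90
  M = 245 − 4·90 = -115
  B = 70 + 6·90 − 2·(-115) = 840
Policy B (X + 11, M := 215):
  X = 107 + 11 = 118
  M = 215
  B = 70 + 6·118 − 2·215 = 348
Policy C (X − 33):
  X = 107 − 33 = 74
  M = 245 − 4·74 = -51
  B = 70 + 6·74 − 2·(-51) = 616
Comparing — Policy A: B=840, Policy B: B=348, Policy C: B=616. Lowest is 348 (Policy B).

348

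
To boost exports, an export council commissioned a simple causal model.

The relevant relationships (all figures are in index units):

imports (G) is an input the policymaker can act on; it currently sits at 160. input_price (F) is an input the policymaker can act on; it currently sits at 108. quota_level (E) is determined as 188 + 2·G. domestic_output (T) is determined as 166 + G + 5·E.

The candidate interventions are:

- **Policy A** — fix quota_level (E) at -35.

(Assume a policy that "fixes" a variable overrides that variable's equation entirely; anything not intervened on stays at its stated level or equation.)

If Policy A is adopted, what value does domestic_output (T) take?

Policy A (E := -35):
  G = 160
  E = -35
  T = 166 + 160 + 5·(-35) = 151

151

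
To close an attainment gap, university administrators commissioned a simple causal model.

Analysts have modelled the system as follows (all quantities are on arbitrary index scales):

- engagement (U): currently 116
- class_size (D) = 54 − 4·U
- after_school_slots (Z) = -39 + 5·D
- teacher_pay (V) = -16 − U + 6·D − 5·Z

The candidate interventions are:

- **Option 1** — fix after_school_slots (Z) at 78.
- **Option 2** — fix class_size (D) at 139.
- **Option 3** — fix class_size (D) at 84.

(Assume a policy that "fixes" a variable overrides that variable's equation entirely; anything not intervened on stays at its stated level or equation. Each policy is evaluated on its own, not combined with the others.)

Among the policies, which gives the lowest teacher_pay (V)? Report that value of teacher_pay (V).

-2982

Option 1 (Z := 78):
  U = 116
  D = 54 − 4·116 = -410
  Z = 78
  V = -16 − 116 + 6·(-410) − 5·78 = -2982
Option 2 (D := 139):
  U = 116
  D = 139
  Z = -39 + 5·139 = 656
  V = -16 − 116 + 6·139 − 5·656 = -2578
Option 3 (D := 84):
  U = 116
  D = 84
  Z = -39 + 5·84 = 381
  V = -16 − 116 + 6·84 − 5·381 = -1533
Comparing — Option 1: V=-2982, Option 2: V=-2578, Option 3: V=-1533. Lowest is -2982 (Option 1).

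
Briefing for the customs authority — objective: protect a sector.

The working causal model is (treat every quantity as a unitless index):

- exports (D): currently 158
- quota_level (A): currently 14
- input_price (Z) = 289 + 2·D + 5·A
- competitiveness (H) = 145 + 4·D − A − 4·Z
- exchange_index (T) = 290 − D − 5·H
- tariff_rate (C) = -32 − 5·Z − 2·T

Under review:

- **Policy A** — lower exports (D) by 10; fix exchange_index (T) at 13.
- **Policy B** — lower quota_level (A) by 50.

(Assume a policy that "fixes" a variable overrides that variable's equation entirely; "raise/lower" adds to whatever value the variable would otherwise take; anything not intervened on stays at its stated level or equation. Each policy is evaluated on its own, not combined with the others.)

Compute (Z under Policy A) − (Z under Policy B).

Policy A (D − 10, T := 13):
  D = 158 − 10 = 148
  A = 14
  Z = 289 + 2·148 + 5·14 = 655
Policy B (A − 50):
  D = 158
  A = 14 − 50 = -36
  Z = 289 + 2·158 + 5·(-36) = 425
Z: 655 − 425 = 230

230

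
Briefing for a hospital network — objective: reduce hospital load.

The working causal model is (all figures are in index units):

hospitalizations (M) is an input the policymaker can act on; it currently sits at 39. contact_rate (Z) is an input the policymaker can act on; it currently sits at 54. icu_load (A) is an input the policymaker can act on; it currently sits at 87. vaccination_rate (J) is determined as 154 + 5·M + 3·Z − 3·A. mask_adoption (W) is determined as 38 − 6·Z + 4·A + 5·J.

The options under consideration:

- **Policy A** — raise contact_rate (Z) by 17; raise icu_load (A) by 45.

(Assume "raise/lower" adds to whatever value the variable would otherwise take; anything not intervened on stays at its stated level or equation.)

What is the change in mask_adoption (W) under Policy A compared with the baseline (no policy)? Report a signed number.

-342

Baseline:
  M = 39
  Z = 54
  A = 87
  J = 154 + 5·39 + 3·54 − 3·87 = 250
  W = 38 − 6·54 + 4·87 + 5·250 = 1312
Policy A (Z + 17, A + 45):
  M = 39
  Z = 54 + 17 = 71
  A = 87 + 45 = 132
  J = 154 + 5·39 + 3·71 − 3·132 = 166
  W = 38 − 6·71 + 4·132 + 5·166 = 970
Change in W: 970 − 1312 = -342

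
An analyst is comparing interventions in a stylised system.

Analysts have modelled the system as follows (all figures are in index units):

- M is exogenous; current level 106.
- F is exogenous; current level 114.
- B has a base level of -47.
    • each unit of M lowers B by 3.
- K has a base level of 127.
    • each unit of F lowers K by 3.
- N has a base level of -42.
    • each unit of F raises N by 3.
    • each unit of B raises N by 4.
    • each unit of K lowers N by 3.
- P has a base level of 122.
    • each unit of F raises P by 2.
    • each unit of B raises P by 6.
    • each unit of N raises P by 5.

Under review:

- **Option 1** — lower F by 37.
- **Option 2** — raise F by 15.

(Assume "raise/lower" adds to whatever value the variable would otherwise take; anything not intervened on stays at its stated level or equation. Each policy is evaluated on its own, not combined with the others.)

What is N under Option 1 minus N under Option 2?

Option 1 (F − 37):
  M = 106
  F = 114 − 37 = 77
  B = -47 − 3·106 = -365
  K = 127 − 3·77 = -104
  N = -42 + 3·77 + 4·(-365) − 3·(-104) = -959
Option 2 (F + 15):
  M = 106
  F = 114 + 15 = 129
  B = -47 − 3·106 = -365
  K = 127 − 3·129 = -260
  N = -42 + 3·129 + 4·(-365) − 3·(-260) = -335
N: -959 − (-335) = -624

-624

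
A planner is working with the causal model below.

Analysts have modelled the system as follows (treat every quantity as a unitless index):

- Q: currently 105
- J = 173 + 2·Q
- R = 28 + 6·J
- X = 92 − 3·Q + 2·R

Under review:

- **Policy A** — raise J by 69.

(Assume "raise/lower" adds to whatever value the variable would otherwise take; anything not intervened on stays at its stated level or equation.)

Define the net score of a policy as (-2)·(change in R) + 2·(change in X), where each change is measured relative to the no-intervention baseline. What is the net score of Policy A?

828

Baseline:
  Q = 105
  J = 173 + 2·105 = 383
  R = 28 + 6·383 = 2326
  X = 92 − 3·105 + 2·2326 = 4429
Policy A (J + 69):
  Q = 105
  J = 173 + 2·105 (+69 from intervention) = 452
  R = 28 + 6·452 = 2740
  X = 92 − 3·105 + 2·2740 = 5257
ΔR = 2740 − 2326 = 414; ΔX = 5257 − 4429 = 828
Score = (-2)·414 + 2·828 = 828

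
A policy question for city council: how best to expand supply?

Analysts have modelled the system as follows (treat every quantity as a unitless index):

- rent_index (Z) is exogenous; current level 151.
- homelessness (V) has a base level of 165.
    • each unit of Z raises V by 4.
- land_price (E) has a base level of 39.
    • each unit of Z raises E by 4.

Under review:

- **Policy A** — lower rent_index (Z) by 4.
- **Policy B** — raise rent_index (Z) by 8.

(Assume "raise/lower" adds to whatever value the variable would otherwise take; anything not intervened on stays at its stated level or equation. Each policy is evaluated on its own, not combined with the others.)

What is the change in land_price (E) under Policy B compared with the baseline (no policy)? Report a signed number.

Baseline:
  Z = 151
  E = 39 + 4·151 = 643
Policy B (Z + 8):
  Z = 151 + 8 = 159
  E = 39 + 4·159 = 675
Change in E: 675 − 643 = 32

32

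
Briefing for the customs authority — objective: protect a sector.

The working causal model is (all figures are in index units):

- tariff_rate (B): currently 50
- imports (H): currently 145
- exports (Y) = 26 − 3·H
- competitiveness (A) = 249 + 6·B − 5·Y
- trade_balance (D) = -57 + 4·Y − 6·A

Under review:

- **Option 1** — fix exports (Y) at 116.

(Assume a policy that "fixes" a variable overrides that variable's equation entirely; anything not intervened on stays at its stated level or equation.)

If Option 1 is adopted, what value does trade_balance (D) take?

593

Option 1 (Y := 116):
  B = 50
  H = 145
  Y = 116
  A = 249 + 6·50 − 5·116 = -31
  D = -57 + 4·116 − 6·(-31) = 593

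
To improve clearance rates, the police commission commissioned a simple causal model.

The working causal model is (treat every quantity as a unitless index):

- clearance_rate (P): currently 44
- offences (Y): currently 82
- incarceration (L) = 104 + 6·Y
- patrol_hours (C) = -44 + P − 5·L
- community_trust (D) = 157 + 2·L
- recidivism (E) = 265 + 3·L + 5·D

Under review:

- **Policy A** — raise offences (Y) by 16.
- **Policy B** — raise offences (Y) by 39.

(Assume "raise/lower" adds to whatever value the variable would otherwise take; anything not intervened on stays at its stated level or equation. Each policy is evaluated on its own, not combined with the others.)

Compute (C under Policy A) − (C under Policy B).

Policy A (Y + 16):
  P = 44
  Y = 82 + 16 = 98
  L = 104 + 6·98 = 692
  C = -44 + 44 − 5·692 = -3460
Policy B (Y + 39):
  P = 44
  Y = 82 + 39 = 121
  L = 104 + 6·121 = 830
  C = -44 + 44 − 5·830 = -4150
C: -3460 − (-4150) = 690

690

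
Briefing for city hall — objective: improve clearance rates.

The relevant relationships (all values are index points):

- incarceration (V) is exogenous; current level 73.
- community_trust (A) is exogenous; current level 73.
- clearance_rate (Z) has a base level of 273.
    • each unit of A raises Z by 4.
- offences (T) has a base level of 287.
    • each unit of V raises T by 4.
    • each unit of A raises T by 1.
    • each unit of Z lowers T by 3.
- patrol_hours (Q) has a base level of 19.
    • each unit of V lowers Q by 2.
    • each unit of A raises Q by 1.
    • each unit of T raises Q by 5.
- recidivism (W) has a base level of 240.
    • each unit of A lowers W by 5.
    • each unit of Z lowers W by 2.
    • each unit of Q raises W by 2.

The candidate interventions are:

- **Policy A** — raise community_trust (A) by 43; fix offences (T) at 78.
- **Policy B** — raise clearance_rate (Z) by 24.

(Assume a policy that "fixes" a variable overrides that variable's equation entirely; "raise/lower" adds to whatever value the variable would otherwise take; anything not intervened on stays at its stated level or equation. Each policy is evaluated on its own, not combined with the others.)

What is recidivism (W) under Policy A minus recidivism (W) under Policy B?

Policy A (A + 43, T := 78):
  V = 73
  A = 73 + 43 = 116
  Z = 273 + 4·116 = 737
  T = 78
  Q = 19 − 2·73 + 116 + 5·78 = 379
  W = 240 − 5·116 − 2·737 + 2·379 = -1056
Policy B (Z + 24):
  V = 73
  A = 73
  Z = 273 + 4·73 (+24 from intervention) = 589
  T = 287 + 4·73 + 73 − 3·589 = -1115
  Q = 19 − 2·73 + 73 + 5·(-1115) = -5629
  W = 240 − 5·73 − 2·589 + 2·(-5629) = -12561
W: -1056 − (-12561) = 11505

11505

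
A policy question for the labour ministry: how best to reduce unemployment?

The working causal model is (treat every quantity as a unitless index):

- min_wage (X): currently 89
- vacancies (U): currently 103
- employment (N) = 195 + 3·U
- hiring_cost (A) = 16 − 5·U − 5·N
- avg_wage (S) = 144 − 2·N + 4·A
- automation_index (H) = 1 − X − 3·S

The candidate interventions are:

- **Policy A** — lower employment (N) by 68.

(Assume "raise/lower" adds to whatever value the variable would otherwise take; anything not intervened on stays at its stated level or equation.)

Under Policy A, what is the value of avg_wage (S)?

-11444

Policy A (N − 68):
  U = 103
  N = 195 + 3·103 (−68 from intervention) = 436
  A = 16 − 5·103 − 5·436 = -2679
  S = 144 − 2·436 + 4·(-2679) = -11444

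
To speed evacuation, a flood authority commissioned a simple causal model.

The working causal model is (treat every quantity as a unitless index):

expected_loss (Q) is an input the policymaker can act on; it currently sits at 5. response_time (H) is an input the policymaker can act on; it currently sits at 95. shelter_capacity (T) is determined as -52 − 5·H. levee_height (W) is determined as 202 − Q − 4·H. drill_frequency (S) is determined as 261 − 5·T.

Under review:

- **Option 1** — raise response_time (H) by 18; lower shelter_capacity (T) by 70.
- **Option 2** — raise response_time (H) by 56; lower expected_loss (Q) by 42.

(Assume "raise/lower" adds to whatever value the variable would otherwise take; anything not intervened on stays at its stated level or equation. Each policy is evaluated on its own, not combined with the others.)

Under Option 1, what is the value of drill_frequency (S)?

3696

Option 1 (H + 18, T − 70):
  H = 95 + 18 = 113
  T = -52 − 5·113 (−70 from intervention) = -687
  S = 261 − 5·(-687) = 3696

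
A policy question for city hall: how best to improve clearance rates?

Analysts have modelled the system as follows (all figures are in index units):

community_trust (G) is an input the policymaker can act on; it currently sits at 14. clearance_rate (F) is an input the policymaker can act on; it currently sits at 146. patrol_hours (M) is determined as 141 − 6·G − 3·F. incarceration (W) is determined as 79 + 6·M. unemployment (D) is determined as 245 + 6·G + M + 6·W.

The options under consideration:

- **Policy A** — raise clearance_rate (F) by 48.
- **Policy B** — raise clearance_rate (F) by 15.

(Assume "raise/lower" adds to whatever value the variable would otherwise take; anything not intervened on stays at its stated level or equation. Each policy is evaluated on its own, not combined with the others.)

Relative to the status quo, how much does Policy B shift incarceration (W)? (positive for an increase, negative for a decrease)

-270

Baseline:
  G = 14
  F = 146
  M = 141 − 6·14 − 3·146 = -381
  W = 79 + 6·(-381) = -2207
Policy B (F + 15):
  G = 14
  F = 146 + 15 = 161
  M = 141 − 6·14 − 3·161 = -426
  W = 79 + 6·(-426) = -2477
Change in W: -2477 − (-2207) = -270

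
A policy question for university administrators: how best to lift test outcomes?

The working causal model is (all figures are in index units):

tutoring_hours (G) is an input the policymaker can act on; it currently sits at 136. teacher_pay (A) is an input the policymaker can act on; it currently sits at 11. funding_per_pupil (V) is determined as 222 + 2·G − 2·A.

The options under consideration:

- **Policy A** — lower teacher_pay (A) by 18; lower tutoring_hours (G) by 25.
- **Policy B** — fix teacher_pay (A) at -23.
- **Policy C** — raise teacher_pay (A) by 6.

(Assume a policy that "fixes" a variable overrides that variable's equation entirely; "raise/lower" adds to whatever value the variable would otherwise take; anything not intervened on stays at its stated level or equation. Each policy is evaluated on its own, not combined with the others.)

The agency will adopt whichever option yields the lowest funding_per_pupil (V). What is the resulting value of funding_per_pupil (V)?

Policy A (A − 18, G − 25):
  G = 136 − 25 = 111
  A = 11 − 18 = -7
  V = 222 + 2·111 − 2·(-7) = 458
Policy B (A := -23):
  G = 136
  A = -23
  V = 222 + 2·136 − 2·(-23) = 540
Policy C (A + 6):
  G = 136
  A = 11 + 6 = 17
  V = 222 + 2·136 − 2·17 = 460
Comparing — Policy A: V=458, Policy B: V=540, Policy C: V=460. Lowest is 458 (Policy A).

458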